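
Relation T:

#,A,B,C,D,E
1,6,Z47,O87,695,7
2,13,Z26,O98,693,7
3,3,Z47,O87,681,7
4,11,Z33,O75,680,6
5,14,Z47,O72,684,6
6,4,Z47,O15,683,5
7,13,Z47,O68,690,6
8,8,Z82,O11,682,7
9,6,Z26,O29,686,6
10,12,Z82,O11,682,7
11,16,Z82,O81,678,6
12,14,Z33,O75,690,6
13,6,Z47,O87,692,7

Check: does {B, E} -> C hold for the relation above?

(B=Z47, E=7): rows 1, 3, 13 → C = O87, O87, O87 ✓
(B=Z26, E=7): row 2 → C = O98 ✓
(B=Z33, E=6): rows 4, 12 → C = O75, O75 ✓
(B=Z47, E=6): rows 5, 7 → C takes values {O72, O68} — violation
(B=Z47, E=5): row 6 → C = O15 ✓
(B=Z82, E=7): rows 8, 10 → C = O11, O11 ✓
(B=Z26, E=6): row 9 → C = O29 ✓
(B=Z82, E=6): row 11 → C = O81 ✓
Two rows agree on {B, E} but differ on C, so {B, E} -> C does not hold.

No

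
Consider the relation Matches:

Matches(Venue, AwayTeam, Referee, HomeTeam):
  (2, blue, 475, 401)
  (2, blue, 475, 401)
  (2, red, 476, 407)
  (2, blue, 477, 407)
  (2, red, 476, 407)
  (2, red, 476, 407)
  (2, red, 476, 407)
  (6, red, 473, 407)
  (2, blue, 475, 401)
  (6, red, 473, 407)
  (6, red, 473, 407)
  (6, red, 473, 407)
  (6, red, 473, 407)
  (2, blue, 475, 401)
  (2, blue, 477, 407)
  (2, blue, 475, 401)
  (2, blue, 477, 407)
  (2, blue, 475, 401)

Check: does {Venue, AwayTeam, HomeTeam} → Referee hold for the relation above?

(Venue=2, AwayTeam=blue, HomeTeam=401): 6 rows → Referee = 475, 475, 475, 475, 475, 475 ✓
(Venue=2, AwayTeam=red, HomeTeam=407): 4 rows → Referee = 476, 476, 476, 476 ✓
(Venue=2, AwayTeam=blue, HomeTeam=407): 3 rows → Referee = 477, 477, 477 ✓
(Venue=6, AwayTeam=red, HomeTeam=407): 5 rows → Referee = 473, 473, 473, 473, 473 ✓
Every {Venue, AwayTeam, HomeTeam} value is associated with a single Referee value, so {Venue, AwayTeam, HomeTeam} → Referee holds.

Yes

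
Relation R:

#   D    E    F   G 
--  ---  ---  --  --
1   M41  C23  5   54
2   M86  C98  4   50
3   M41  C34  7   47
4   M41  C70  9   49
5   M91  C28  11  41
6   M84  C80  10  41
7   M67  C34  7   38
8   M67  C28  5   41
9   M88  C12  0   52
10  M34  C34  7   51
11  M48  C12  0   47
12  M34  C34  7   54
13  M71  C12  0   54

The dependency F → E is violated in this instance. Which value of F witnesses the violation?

5

F=5: rows 1, 8 → E takes values {C23, C28} — violation
F=4: row 2 → E = C98 ✓
F=7: rows 3, 7, 10, 12 → E = C34, C34, C34, C34 ✓
F=9: row 4 → E = C70 ✓
F=11: row 5 → E = C28 ✓
F=10: row 6 → E = C80 ✓
F=0: rows 9, 11, 13 → E = C12, C12, C12 ✓
The only F value with inconsistent E is F=5.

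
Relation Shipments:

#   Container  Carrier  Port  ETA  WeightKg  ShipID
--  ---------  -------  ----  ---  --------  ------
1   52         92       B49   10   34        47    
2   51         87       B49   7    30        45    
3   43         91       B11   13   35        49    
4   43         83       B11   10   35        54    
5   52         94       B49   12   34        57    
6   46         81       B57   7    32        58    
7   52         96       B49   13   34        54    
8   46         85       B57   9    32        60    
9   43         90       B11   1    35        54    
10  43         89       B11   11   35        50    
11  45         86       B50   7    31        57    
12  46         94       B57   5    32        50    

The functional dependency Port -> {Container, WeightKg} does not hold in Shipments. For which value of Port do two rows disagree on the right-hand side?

B49

Port=B49: rows 1, 2, 5, 7 → {Container,WeightKg} takes values {(52, 34), (51, 30)} — violation
Port=B11: rows 3, 4, 9, 10 → {Container,WeightKg} = (43, 35), (43, 35), (43, 35), (43, 35) ✓
Port=B57: rows 6, 8, 12 → {Container,WeightKg} = (46, 32), (46, 32), (46, 32) ✓
Port=B50: row 11 → {Container,WeightKg} = (45, 31) ✓
The only Port value with inconsistent RHS is Port=B49.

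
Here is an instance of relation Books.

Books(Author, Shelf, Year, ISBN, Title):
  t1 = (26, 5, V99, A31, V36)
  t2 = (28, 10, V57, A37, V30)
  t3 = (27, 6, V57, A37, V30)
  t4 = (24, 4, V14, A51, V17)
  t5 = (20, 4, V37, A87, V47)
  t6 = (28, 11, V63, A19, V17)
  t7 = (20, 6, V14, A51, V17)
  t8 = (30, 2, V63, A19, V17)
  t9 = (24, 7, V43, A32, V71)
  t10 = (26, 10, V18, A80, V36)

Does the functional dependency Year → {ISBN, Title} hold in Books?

Year=V99: row 1 → {ISBN,Title} = (A31, V36) ✓
Year=V57: rows 2, 3 → {ISBN,Title} = (A37, V30), (A37, V30) ✓
Year=V14: rows 4, 7 → {ISBN,Title} = (A51, V17), (A51, V17) ✓
Year=V37: row 5 → {ISBN,Title} = (A87, V47) ✓
Year=V63: rows 6, 8 → {ISBN,Title} = (A19, V17), (A19, V17) ✓
Year=V43: row 9 → {ISBN,Title} = (A32, V71) ✓
Year=V18: row 10 → {ISBN,Title} = (A80, V36) ✓
Every Year value is associated with a single {ISBN, Title} value, so Year → {ISBN, Title} holds.

Yes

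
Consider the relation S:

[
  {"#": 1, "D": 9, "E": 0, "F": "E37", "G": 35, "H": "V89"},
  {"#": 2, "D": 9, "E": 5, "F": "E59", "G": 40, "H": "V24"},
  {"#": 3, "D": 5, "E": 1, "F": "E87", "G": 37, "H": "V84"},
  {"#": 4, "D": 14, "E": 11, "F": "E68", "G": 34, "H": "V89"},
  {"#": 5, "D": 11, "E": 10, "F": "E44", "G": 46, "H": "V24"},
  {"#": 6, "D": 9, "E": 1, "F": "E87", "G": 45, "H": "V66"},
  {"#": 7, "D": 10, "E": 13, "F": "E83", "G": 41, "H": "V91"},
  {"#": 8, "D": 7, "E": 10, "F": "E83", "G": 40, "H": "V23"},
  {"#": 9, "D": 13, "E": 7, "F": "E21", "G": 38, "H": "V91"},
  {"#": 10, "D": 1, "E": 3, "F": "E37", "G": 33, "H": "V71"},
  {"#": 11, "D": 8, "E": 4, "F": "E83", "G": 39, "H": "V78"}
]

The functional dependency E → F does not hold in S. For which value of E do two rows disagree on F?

E=0: row 1 → F = E37 ✓
E=5: row 2 → F = E59 ✓
E=1: rows 3, 6 → F = E87, E87 ✓
E=11: row 4 → F = E68 ✓
E=10: rows 5, 8 → F takes values {E44, E83} — violation
E=13: row 7 → F = E83 ✓
E=7: row 9 → F = E21 ✓
E=3: row 10 → F = E37 ✓
E=4: row 11 → F = E83 ✓
The only E value with inconsistent F is E=10.

10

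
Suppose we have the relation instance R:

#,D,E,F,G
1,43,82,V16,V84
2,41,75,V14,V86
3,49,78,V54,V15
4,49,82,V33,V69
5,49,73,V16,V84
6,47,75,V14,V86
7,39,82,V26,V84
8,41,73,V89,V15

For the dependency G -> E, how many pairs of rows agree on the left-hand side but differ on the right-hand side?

3

G=V84: violating pairs (1,5), (5,7) — 2 pairs.
G=V86: all 2 rows agree on E — 0 pairs.
G=V15: violating pairs (3,8) — 1 pair.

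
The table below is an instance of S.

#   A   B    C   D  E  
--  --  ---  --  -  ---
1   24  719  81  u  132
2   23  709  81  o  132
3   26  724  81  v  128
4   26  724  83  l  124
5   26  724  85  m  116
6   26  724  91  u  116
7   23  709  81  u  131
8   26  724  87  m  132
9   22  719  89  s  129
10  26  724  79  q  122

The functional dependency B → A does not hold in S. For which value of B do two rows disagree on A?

B=719: rows 1, 9 → A takes values {24, 22} — violation
B=709: rows 2, 7 → A = 23, 23 ✓
B=724: rows 3, 4, 5, 6, 8, 10 → A = 26, 26, 26, 26, 26, 26 ✓
The only B value with inconsistent A is B=719.

719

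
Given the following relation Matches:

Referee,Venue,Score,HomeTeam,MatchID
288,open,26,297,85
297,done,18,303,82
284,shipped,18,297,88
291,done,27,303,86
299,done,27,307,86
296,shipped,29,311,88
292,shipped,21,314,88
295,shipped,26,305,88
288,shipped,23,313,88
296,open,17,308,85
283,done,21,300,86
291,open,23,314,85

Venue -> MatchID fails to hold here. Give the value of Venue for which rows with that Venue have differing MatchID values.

done

Venue=open: 3 rows → MatchID = 85, 85, 85 ✓
Venue=done: 4 rows → MatchID takes values {82, 86} — violation
Venue=shipped: 5 rows → MatchID = 88, 88, 88, 88, 88 ✓
The only Venue value with inconsistent MatchID is Venue=done.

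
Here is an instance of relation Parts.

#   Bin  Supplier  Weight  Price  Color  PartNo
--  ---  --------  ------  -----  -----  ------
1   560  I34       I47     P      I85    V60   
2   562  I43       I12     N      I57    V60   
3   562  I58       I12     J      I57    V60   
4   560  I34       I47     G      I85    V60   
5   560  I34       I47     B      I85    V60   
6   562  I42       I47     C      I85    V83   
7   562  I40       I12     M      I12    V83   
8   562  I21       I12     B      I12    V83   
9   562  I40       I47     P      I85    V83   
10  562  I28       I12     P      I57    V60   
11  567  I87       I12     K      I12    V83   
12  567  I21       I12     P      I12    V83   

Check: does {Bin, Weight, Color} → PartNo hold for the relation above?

(Bin=560, Weight=I47, Color=I85): rows 1, 4, 5 → PartNo = V60, V60, V60 ✓
(Bin=562, Weight=I12, Color=I57): rows 2, 3, 10 → PartNo = V60, V60, V60 ✓
(Bin=562, Weight=I47, Color=I85): rows 6, 9 → PartNo = V83, V83 ✓
(Bin=562, Weight=I12, Color=I12): rows 7, 8 → PartNo = V83, V83 ✓
(Bin=567, Weight=I12, Color=I12): rows 11, 12 → PartNo = V83, V83 ✓
Every {Bin, Weight, Color} value is associated with a single PartNo value, so {Bin, Weight, Color} → PartNo holds.

Yes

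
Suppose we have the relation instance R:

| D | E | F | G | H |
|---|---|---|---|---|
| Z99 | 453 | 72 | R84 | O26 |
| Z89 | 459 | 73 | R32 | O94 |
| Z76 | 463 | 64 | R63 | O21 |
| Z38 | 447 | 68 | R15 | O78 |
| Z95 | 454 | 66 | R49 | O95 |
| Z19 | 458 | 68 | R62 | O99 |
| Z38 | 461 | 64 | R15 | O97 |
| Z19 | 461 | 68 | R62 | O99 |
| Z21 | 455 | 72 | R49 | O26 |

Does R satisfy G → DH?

No

G=R84: 1 row → {D,H} = (Z99, O26) ✓
G=R32: 1 row → {D,H} = (Z89, O94) ✓
G=R63: 1 row → {D,H} = (Z76, O21) ✓
G=R15: 2 rows → {D,H} takes values {(Z38, O78), (Z38, O97)} — violation
G=R49: 2 rows → {D,H} takes values {(Z95, O95), (Z21, O26)} — violation
G=R62: 2 rows → {D,H} = (Z19, O99), (Z19, O99) ✓
Two rows agree on G but differ on DH, so G → DH does not hold.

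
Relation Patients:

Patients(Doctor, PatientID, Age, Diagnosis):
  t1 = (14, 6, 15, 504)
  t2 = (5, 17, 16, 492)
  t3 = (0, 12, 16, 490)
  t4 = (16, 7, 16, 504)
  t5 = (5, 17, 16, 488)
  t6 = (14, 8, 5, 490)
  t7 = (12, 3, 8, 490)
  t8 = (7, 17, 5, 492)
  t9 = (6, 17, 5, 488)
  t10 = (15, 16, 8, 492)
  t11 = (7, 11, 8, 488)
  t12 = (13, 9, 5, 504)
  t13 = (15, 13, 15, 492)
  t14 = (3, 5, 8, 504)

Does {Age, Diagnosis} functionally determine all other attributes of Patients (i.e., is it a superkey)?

Yes

All 14 rows have distinct {Age, Diagnosis} values, so {Age, Diagnosis} → (all attributes) holds and {Age, Diagnosis} is a superkey.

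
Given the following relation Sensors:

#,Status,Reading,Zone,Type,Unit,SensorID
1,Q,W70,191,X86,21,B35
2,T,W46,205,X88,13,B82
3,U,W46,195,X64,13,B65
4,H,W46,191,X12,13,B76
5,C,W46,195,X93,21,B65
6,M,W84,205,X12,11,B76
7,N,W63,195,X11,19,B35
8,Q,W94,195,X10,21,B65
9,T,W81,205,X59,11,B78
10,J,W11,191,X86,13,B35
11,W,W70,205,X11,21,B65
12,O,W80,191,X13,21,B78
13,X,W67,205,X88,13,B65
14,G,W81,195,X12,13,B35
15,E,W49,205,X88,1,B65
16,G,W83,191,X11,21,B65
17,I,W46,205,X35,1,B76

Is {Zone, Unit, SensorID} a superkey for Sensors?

Rows 5 and 8 have the same {Zone, Unit, SensorID} value (Zone=195, Unit=21, SensorID=B65) but are distinct tuples, so {Zone, Unit, SensorID} does not determine every attribute — not a superkey.

No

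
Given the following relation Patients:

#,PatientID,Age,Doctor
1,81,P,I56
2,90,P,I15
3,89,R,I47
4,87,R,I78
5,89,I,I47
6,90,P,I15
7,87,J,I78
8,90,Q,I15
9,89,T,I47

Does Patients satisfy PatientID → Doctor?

PatientID=81: row 1 → Doctor = I56 ✓
PatientID=90: rows 2, 6, 8 → Doctor = I15, I15, I15 ✓
PatientID=89: rows 3, 5, 9 → Doctor = I47, I47, I47 ✓
PatientID=87: rows 4, 7 → Doctor = I78, I78 ✓
Every PatientID value is associated with a single Doctor value, so PatientID → Doctor holds.

Yes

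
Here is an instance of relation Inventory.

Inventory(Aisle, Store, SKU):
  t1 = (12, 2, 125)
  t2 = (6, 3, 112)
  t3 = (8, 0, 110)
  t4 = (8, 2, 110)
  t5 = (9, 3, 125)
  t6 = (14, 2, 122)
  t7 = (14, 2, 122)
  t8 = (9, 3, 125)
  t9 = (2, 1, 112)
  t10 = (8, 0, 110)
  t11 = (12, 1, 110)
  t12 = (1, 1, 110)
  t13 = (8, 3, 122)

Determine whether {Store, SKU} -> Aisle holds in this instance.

No

(Store=2, SKU=125): row 1 → Aisle = 12 ✓
(Store=3, SKU=112): row 2 → Aisle = 6 ✓
(Store=0, SKU=110): rows 3, 10 → Aisle = 8, 8 ✓
(Store=2, SKU=110): row 4 → Aisle = 8 ✓
(Store=3, SKU=125): rows 5, 8 → Aisle = 9, 9 ✓
(Store=2, SKU=122): rows 6, 7 → Aisle = 14, 14 ✓
(Store=1, SKU=112): row 9 → Aisle = 2 ✓
(Store=1, SKU=110): rows 11, 12 → Aisle takes values {12, 1} — violation
(Store=3, SKU=122): row 13 → Aisle = 8 ✓
Two rows agree on {Store, SKU} but differ on Aisle, so {Store, SKU} -> Aisle does not hold.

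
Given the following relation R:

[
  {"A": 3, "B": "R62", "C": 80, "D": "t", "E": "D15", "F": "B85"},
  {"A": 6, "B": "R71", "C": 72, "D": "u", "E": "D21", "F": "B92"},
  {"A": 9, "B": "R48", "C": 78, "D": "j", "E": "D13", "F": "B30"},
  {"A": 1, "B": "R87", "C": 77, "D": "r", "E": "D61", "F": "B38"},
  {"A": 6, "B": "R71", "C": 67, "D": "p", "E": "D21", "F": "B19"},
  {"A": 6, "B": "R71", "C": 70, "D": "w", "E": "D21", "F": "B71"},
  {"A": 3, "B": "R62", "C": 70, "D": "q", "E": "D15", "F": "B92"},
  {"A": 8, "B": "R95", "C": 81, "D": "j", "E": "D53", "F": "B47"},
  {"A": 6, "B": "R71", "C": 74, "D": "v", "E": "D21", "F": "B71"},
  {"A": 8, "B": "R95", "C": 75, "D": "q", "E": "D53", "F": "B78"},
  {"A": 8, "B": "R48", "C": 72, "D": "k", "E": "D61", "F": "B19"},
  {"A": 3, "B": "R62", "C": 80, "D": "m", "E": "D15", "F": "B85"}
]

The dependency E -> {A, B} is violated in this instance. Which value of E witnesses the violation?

D61

E=D15: 3 rows → {A,B} = (3, R62), (3, R62), (3, R62) ✓
E=D21: 4 rows → {A,B} = (6, R71), (6, R71), (6, R71), (6, R71) ✓
E=D13: 1 row → {A,B} = (9, R48) ✓
E=D61: 2 rows → {A,B} takes values {(1, R87), (8, R48)} — violation
E=D53: 2 rows → {A,B} = (8, R95), (8, R95) ✓
The only E value with inconsistent RHS is E=D61.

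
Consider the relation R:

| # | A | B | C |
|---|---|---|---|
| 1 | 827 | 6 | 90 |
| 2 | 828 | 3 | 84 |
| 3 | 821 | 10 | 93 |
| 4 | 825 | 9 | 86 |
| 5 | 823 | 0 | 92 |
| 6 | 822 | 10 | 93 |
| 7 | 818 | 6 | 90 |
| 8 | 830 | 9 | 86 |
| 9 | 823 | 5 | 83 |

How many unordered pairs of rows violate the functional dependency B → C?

B=6: all 2 rows agree on C — 0 pairs.
B=10: all 2 rows agree on C — 0 pairs.
B=9: all 2 rows agree on C — 0 pairs.

0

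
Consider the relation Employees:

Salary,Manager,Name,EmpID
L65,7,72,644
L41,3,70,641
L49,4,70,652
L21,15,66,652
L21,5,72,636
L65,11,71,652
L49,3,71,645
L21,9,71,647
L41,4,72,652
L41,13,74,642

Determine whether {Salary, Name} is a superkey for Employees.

Yes

All 10 rows have distinct {Salary, Name} values, so {Salary, Name} → (all attributes) holds and {Salary, Name} is a superkey.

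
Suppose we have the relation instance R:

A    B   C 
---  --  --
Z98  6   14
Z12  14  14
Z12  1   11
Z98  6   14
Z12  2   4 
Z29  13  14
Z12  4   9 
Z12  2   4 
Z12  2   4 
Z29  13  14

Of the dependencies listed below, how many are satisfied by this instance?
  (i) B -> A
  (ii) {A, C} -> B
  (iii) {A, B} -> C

(i) B -> A: every LHS value maps to a single RHS value — holds.
(ii) {A, C} -> B: every LHS value maps to a single RHS value — holds.
(iii) {A, B} -> C: every LHS value maps to a single RHS value — holds.
3 of the 3 dependencies hold.

3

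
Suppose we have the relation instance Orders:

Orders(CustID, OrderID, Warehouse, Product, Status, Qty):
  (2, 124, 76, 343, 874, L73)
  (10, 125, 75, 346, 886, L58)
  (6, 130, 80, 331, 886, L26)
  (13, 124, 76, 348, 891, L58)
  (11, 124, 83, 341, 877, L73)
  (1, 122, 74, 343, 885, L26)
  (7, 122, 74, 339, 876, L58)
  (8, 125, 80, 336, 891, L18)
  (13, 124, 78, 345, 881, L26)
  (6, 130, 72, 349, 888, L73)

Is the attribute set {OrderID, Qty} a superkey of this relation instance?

Two distinct rows share (OrderID=124, Qty=L73), so {OrderID, Qty} does not determine every attribute — not a superkey.

No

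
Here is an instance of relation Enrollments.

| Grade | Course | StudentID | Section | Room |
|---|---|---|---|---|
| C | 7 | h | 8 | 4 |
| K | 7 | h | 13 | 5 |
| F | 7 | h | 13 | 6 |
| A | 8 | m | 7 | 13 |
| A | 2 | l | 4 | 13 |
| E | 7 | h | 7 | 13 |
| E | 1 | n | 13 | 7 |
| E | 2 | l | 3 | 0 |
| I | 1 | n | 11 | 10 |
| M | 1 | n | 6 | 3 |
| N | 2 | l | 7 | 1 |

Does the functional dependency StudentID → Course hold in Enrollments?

StudentID=h: 4 rows → Course = 7, 7, 7, 7 ✓
StudentID=m: 1 row → Course = 8 ✓
StudentID=l: 3 rows → Course = 2, 2, 2 ✓
StudentID=n: 3 rows → Course = 1, 1, 1 ✓
Every StudentID value is associated with a single Course value, so StudentID → Course holds.

Yes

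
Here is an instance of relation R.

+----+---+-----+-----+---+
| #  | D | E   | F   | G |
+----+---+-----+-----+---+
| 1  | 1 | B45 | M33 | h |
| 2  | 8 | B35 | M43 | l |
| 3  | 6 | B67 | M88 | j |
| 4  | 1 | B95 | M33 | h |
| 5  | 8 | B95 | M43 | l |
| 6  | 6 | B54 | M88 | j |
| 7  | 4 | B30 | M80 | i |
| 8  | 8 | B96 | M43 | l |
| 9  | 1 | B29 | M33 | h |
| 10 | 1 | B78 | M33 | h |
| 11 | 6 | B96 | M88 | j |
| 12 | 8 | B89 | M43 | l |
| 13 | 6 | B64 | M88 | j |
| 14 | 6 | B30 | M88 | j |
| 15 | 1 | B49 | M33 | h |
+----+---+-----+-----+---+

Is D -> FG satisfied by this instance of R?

D=1: rows 1, 4, 9, 10, 15 → {F,G} = (M33, h), (M33, h), (M33, h), (M33, h), (M33, h) ✓
D=8: rows 2, 5, 8, 12 → {F,G} = (M43, l), (M43, l), (M43, l), (M43, l) ✓
D=6: rows 3, 6, 11, 13, 14 → {F,G} = (M88, j), (M88, j), (M88, j), (M88, j), (M88, j) ✓
D=4: row 7 → {F,G} = (M80, i) ✓
Every D value is associated with a single FG value, so D -> FG holds.

Yes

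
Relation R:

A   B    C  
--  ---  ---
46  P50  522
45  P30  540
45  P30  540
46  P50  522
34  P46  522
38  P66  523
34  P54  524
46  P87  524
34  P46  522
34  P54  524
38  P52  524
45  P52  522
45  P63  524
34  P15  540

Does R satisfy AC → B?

(A=46, C=522): 2 rows → B = P50, P50 ✓
(A=45, C=540): 2 rows → B = P30, P30 ✓
(A=34, C=522): 2 rows → B = P46, P46 ✓
(A=38, C=523): 1 row → B = P66 ✓
(A=34, C=524): 2 rows → B = P54, P54 ✓
(A=46, C=524): 1 row → B = P87 ✓
(A=38, C=524): 1 row → B = P52 ✓
(A=45, C=522): 1 row → B = P52 ✓
(A=45, C=524): 1 row → B = P63 ✓
(A=34, C=540): 1 row → B = P15 ✓
Every AC value is associated with a single B value, so AC → B holds.

Yes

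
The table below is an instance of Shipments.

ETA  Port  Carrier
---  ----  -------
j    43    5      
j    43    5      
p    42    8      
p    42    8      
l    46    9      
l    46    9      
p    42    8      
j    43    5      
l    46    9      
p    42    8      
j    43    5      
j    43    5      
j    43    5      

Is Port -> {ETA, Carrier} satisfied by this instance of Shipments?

Port=43: 6 rows → {ETA,Carrier} = (j, 5), (j, 5), (j, 5), (j, 5), (j, 5), (j, 5) ✓
Port=42: 4 rows → {ETA,Carrier} = (p, 8), (p, 8), (p, 8), (p, 8) ✓
Port=46: 3 rows → {ETA,Carrier} = (l, 9), (l, 9), (l, 9) ✓
Every Port value is associated with a single {ETA, Carrier} value, so Port -> {ETA, Carrier} holds.

Yes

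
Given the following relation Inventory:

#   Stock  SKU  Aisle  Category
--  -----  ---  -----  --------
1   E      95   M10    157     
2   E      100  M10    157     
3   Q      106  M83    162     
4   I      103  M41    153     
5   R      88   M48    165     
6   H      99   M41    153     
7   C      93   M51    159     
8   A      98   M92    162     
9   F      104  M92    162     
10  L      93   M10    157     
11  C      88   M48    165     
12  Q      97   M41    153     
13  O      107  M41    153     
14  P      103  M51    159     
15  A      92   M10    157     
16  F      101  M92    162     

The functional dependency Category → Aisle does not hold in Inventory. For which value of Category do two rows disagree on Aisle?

Category=157: rows 1, 2, 10, 15 → Aisle = M10, M10, M10, M10 ✓
Category=162: rows 3, 8, 9, 16 → Aisle takes values {M83, M92} — violation
Category=153: rows 4, 6, 12, 13 → Aisle = M41, M41, M41, M41 ✓
Category=165: rows 5, 11 → Aisle = M48, M48 ✓
Category=159: rows 7, 14 → Aisle = M51, M51 ✓
The only Category value with inconsistent Aisle is Category=162.

162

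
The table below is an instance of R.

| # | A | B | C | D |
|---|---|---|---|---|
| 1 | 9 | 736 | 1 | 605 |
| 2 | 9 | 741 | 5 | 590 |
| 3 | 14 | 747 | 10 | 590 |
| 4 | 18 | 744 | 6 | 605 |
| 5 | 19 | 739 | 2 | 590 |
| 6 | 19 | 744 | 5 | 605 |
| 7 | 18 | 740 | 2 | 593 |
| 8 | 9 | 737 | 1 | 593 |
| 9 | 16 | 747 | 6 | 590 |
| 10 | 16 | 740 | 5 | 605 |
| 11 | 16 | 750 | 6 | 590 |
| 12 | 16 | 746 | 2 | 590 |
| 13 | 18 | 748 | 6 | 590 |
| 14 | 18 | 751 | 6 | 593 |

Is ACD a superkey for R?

No

Rows 9 and 11 have the same ACD value (A=16, C=6, D=590) but are distinct tuples, so ACD does not determine every attribute — not a superkey.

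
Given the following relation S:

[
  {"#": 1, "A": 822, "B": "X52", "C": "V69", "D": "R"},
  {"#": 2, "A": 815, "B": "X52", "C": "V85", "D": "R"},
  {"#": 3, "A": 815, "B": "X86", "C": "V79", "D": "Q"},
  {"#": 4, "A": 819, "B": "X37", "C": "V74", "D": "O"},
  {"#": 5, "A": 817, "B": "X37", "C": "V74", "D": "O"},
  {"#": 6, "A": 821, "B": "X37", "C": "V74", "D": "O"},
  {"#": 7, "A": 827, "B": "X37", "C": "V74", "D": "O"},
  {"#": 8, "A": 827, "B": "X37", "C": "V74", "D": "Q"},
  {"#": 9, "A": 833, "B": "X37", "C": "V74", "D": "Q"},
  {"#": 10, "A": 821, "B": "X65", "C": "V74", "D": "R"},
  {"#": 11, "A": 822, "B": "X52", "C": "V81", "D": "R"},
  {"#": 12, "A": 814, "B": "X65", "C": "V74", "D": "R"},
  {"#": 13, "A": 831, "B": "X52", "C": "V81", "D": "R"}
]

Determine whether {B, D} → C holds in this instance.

No

(B=X52, D=R): rows 1, 2, 11, 13 → C takes values {V69, V85, V81} — violation
(B=X86, D=Q): row 3 → C = V79 ✓
(B=X37, D=O): rows 4, 5, 6, 7 → C = V74, V74, V74, V74 ✓
(B=X37, D=Q): rows 8, 9 → C = V74, V74 ✓
(B=X65, D=R): rows 10, 12 → C = V74, V74 ✓
Two rows agree on {B, D} but differ on C, so {B, D} → C does not hold.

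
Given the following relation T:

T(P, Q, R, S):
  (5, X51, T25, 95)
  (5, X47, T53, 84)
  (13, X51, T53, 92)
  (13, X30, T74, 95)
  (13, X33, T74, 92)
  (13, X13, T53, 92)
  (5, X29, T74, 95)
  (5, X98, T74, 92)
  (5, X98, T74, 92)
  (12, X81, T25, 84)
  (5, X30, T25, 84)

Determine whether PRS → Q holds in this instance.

No

(P=5, R=T25, S=95): 1 row → Q = X51 ✓
(P=5, R=T53, S=84): 1 row → Q = X47 ✓
(P=13, R=T53, S=92): 2 rows → Q takes values {X51, X13} — violation
(P=13, R=T74, S=95): 1 row → Q = X30 ✓
(P=13, R=T74, S=92): 1 row → Q = X33 ✓
(P=5, R=T74, S=95): 1 row → Q = X29 ✓
(P=5, R=T74, S=92): 2 rows → Q = X98, X98 ✓
(P=12, R=T25, S=84): 1 row → Q = X81 ✓
(P=5, R=T25, S=84): 1 row → Q = X30 ✓
Two rows agree on PRS but differ on Q, so PRS → Q does not hold.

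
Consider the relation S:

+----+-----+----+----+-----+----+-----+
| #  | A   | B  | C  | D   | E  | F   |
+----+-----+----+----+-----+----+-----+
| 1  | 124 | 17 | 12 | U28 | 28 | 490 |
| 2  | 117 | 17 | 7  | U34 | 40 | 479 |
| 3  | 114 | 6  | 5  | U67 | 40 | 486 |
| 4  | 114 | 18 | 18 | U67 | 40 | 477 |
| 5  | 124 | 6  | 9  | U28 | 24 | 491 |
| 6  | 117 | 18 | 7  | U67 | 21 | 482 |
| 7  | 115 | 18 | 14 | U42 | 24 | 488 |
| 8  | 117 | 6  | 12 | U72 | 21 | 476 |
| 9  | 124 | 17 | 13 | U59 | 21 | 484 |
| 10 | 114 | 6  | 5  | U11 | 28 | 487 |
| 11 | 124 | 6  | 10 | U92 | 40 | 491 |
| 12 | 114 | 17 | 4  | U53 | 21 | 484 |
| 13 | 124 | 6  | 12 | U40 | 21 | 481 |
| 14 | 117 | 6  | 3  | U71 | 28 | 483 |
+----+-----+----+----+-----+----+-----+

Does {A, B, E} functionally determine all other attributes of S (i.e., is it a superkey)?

All 14 rows have distinct {A, B, E} values, so {A, B, E} → (all attributes) holds and {A, B, E} is a superkey.

Yes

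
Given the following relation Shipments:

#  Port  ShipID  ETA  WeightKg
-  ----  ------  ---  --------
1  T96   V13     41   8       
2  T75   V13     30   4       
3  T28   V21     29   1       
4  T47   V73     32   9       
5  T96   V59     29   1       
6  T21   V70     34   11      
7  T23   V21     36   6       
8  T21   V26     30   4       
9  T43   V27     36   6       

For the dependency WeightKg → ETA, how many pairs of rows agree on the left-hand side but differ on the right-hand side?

WeightKg=4: all 2 rows agree on ETA — 0 pairs.
WeightKg=1: all 2 rows agree on ETA — 0 pairs.
WeightKg=6: all 2 rows agree on ETA — 0 pairs.

0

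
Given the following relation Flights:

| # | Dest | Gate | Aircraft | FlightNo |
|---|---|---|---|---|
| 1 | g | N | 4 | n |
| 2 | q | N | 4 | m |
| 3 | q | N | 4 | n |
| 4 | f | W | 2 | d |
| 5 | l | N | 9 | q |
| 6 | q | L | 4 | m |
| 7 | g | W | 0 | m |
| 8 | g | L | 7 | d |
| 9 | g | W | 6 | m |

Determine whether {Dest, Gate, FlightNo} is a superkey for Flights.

No

Rows 7 and 9 have the same {Dest, Gate, FlightNo} value (Dest=g, Gate=W, FlightNo=m) but are distinct tuples, so {Dest, Gate, FlightNo} does not determine every attribute — not a superkey.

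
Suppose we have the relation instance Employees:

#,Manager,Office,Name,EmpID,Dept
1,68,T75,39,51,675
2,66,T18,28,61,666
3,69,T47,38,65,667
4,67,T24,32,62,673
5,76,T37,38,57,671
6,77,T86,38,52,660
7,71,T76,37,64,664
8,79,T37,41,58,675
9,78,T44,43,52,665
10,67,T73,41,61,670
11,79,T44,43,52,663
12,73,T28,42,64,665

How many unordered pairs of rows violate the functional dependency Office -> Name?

Office=T37: violating pairs (5,8) — 1 pair.
Office=T44: all 2 rows agree on Name — 0 pairs.

1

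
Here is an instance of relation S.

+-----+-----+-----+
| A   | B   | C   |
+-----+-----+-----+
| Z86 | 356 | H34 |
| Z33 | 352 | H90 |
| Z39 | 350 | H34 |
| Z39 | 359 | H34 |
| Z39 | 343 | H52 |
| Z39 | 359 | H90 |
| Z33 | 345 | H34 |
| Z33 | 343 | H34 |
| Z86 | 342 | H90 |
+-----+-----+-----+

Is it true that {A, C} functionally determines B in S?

No

(A=Z86, C=H34): 1 row → B = 356 ✓
(A=Z33, C=H90): 1 row → B = 352 ✓
(A=Z39, C=H34): 2 rows → B takes values {350, 359} — violation
(A=Z39, C=H52): 1 row → B = 343 ✓
(A=Z39, C=H90): 1 row → B = 359 ✓
(A=Z33, C=H34): 2 rows → B takes values {345, 343} — violation
(A=Z86, C=H90): 1 row → B = 342 ✓
Two rows agree on {A, C} but differ on B, so {A, C} -> B does not hold.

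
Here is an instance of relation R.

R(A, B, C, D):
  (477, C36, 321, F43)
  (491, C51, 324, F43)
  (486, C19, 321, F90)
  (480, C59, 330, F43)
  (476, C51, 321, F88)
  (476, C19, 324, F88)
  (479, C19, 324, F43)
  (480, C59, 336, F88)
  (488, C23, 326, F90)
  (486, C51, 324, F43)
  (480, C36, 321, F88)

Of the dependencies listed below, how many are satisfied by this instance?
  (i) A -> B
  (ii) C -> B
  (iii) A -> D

0

(i) A -> B: A=486: 2 rows → B takes values {C19, C51} — violation; A=480: 3 rows → B takes values {C59, C36} — violation; A=476: 2 rows → B takes values {C51, C19} — violation — fails.
(ii) C -> B: C=321: 4 rows → B takes values {C36, C19, C51} — violation; C=324: 4 rows → B takes values {C51, C19} — violation — fails.
(iii) A -> D: A=486: 2 rows → D takes values {F90, F43} — violation; A=480: 3 rows → D takes values {F43, F88} — violation — fails.
None of the 3 dependencies hold.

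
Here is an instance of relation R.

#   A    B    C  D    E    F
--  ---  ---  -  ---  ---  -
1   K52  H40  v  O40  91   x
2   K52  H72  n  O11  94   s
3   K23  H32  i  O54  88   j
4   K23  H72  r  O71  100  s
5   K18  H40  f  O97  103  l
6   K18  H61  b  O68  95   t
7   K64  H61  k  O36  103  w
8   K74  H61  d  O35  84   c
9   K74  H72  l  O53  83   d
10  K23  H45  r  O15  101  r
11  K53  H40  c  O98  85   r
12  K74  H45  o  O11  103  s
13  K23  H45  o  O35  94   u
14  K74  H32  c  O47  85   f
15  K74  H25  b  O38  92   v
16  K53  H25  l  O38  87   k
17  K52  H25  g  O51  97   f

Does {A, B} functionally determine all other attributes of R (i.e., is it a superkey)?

No

Rows 10 and 13 have the same {A, B} value (A=K23, B=H45) but are distinct tuples, so {A, B} does not determine every attribute — not a superkey.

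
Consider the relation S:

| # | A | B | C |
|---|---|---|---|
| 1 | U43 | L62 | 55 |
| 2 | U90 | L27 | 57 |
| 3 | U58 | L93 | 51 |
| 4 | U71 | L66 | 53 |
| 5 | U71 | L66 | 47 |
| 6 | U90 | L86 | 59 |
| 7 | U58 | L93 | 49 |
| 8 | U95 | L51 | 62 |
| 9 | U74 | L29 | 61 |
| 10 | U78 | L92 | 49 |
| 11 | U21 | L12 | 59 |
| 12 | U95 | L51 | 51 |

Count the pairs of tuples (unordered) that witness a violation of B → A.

B=L93: all 2 rows agree on A — 0 pairs.
B=L66: all 2 rows agree on A — 0 pairs.
B=L51: all 2 rows agree on A — 0 pairs.

0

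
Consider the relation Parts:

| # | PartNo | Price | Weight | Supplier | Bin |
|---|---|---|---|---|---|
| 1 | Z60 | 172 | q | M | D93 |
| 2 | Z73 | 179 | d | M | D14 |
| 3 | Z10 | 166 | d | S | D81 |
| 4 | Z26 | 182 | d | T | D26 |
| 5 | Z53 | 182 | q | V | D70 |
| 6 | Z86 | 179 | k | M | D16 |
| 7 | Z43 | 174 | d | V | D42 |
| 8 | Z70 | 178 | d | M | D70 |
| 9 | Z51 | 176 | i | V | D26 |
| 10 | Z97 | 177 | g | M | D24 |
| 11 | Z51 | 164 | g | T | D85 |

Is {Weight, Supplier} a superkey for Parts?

Rows 2 and 8 have the same {Weight, Supplier} value (Weight=d, Supplier=M) but are distinct tuples, so {Weight, Supplier} does not determine every attribute — not a superkey.

No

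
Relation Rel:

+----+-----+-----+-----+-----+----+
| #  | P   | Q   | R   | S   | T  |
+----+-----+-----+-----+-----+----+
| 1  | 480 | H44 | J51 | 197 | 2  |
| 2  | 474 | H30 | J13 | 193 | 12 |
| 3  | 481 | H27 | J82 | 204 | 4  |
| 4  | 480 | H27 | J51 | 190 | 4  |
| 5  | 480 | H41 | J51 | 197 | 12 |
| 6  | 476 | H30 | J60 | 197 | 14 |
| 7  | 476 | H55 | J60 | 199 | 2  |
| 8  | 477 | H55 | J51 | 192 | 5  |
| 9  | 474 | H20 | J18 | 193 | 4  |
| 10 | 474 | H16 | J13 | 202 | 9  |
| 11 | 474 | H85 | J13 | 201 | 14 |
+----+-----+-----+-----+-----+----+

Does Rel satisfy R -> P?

No

R=J51: rows 1, 4, 5, 8 → P takes values {480, 477} — violation
R=J13: rows 2, 10, 11 → P = 474, 474, 474 ✓
R=J82: row 3 → P = 481 ✓
R=J60: rows 6, 7 → P = 476, 476 ✓
R=J18: row 9 → P = 474 ✓
Two rows agree on R but differ on P, so R -> P does not hold.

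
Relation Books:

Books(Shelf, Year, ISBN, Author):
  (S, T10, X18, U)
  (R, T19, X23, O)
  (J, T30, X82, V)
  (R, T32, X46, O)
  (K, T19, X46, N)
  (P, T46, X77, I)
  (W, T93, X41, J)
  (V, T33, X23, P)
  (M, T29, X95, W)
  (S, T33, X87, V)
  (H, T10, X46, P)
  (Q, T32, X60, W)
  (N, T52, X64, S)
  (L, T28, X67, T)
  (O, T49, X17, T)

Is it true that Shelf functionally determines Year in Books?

No

Shelf=S: 2 rows → Year takes values {T10, T33} — violation
Shelf=R: 2 rows → Year takes values {T19, T32} — violation
Shelf=J: 1 row → Year = T30 ✓
Shelf=K: 1 row → Year = T19 ✓
Shelf=P: 1 row → Year = T46 ✓
Shelf=W: 1 row → Year = T93 ✓
Shelf=V: 1 row → Year = T33 ✓
Shelf=M: 1 row → Year = T29 ✓
Shelf=H: 1 row → Year = T10 ✓
Shelf=Q: 1 row → Year = T32 ✓
Shelf=N: 1 row → Year = T52 ✓
Shelf=L: 1 row → Year = T28 ✓
Shelf=O: 1 row → Year = T49 ✓
Two rows agree on Shelf but differ on Year, so Shelf -> Year does not hold.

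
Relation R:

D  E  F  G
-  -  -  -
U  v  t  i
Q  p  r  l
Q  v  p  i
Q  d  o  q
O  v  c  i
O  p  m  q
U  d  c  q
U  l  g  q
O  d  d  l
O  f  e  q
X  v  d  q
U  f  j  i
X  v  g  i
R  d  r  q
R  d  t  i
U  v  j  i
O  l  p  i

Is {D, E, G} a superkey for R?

Two distinct rows share (D=U, E=v, G=i), so {D, E, G} does not determine every attribute — not a superkey.

No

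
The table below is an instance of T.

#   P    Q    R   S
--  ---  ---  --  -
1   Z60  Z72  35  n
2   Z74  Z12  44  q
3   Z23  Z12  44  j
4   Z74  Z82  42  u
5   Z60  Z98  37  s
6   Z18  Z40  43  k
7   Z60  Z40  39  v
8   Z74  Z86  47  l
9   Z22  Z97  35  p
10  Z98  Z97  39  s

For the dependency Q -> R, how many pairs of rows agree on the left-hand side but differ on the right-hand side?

2

Q=Z12: all 2 rows agree on R — 0 pairs.
Q=Z40: violating pairs (6,7) — 1 pair.
Q=Z97: violating pairs (9,10) — 1 pair.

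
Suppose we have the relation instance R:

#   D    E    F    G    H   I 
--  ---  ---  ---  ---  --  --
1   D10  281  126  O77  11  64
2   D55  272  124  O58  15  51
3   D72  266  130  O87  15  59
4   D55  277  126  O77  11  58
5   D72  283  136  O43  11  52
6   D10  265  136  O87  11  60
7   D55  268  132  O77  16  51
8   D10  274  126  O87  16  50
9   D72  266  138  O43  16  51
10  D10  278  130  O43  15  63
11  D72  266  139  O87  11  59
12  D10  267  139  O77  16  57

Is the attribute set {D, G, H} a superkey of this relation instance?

All 12 rows have distinct {D, G, H} values, so {D, G, H} → (all attributes) holds and {D, G, H} is a superkey.

Yes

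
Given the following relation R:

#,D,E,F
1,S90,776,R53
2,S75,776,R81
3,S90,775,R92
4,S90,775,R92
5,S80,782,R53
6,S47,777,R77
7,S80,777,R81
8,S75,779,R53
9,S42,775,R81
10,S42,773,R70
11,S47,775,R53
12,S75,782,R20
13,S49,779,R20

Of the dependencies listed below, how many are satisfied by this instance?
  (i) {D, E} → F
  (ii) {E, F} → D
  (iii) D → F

2

(i) {D, E} → F: every LHS value maps to a single RHS value — holds.
(ii) {E, F} → D: every LHS value maps to a single RHS value — holds.
(iii) D → F: D=S90: rows 1, 3, 4 → F takes values {R53, R92} — violation; D=S75: rows 2, 8, 12 → F takes values {R81, R53, R20} — violation; D=S80: rows 5, 7 → F takes values {R53, R81} — violation; D=S47: rows 6, 11 → F takes values {R77, R53} — violation; D=S42: rows 9, 10 → F takes values {R81, R70} — violation — fails.
2 of the 3 dependencies hold.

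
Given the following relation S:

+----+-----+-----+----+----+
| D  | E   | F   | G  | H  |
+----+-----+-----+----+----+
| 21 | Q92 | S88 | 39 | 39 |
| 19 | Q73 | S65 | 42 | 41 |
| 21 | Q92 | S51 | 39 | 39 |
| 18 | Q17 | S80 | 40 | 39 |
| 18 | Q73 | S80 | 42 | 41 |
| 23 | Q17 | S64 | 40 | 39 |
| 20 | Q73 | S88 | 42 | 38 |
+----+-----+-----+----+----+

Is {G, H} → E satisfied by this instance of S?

(G=39, H=39): 2 rows → E = Q92, Q92 ✓
(G=42, H=41): 2 rows → E = Q73, Q73 ✓
(G=40, H=39): 2 rows → E = Q17, Q17 ✓
(G=42, H=38): 1 row → E = Q73 ✓
Every {G, H} value is associated with a single E value, so {G, H} → E holds.

Yes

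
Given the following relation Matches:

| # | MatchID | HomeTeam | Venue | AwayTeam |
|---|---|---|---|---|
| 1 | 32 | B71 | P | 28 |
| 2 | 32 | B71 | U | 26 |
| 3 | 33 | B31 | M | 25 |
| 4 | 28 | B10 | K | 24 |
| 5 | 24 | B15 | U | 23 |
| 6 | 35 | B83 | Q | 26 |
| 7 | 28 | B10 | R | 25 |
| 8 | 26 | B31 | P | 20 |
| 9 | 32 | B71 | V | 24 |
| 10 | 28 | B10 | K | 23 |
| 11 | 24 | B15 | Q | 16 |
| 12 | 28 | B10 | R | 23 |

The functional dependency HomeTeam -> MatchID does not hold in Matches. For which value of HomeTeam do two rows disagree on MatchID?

HomeTeam=B71: rows 1, 2, 9 → MatchID = 32, 32, 32 ✓
HomeTeam=B31: rows 3, 8 → MatchID takes values {33, 26} — violation
HomeTeam=B10: rows 4, 7, 10, 12 → MatchID = 28, 28, 28, 28 ✓
HomeTeam=B15: rows 5, 11 → MatchID = 24, 24 ✓
HomeTeam=B83: row 6 → MatchID = 35 ✓
The only HomeTeam value with inconsistent MatchID is HomeTeam=B31.

B31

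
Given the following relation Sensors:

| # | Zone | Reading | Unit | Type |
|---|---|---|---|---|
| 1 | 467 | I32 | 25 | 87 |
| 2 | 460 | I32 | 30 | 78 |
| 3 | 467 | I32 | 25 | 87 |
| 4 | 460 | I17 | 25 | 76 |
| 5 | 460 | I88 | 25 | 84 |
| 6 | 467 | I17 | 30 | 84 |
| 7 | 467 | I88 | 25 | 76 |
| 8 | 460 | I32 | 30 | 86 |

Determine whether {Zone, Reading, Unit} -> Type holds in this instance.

No

(Zone=467, Reading=I32, Unit=25): rows 1, 3 → Type = 87, 87 ✓
(Zone=460, Reading=I32, Unit=30): rows 2, 8 → Type takes values {78, 86} — violation
(Zone=460, Reading=I17, Unit=25): row 4 → Type = 76 ✓
(Zone=460, Reading=I88, Unit=25): row 5 → Type = 84 ✓
(Zone=467, Reading=I17, Unit=30): row 6 → Type = 84 ✓
(Zone=467, Reading=I88, Unit=25): row 7 → Type = 76 ✓
Two rows agree on {Zone, Reading, Unit} but differ on Type, so {Zone, Reading, Unit} -> Type does not hold.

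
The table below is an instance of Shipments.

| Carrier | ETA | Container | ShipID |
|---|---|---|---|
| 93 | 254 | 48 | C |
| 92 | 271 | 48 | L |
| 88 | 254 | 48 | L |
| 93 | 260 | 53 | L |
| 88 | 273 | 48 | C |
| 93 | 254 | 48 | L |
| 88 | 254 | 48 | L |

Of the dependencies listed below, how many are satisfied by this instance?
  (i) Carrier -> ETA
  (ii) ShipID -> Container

0

(i) Carrier -> ETA: Carrier=93: 3 rows → ETA takes values {254, 260} — violation; Carrier=88: 3 rows → ETA takes values {254, 273} — violation — fails.
(ii) ShipID -> Container: ShipID=L: 5 rows → Container takes values {48, 53} — violation — fails.
None of the 2 dependencies hold.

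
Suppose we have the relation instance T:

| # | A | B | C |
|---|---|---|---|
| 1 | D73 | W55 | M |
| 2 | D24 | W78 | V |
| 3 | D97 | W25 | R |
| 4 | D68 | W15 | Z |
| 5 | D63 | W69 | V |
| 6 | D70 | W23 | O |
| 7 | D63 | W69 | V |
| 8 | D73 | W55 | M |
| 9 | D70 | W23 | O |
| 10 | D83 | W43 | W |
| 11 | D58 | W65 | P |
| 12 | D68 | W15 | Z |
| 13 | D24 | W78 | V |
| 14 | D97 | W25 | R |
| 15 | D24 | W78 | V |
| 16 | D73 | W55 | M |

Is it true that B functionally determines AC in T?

B=W55: rows 1, 8, 16 → {A,C} = (D73, M), (D73, M), (D73, M) ✓
B=W78: rows 2, 13, 15 → {A,C} = (D24, V), (D24, V), (D24, V) ✓
B=W25: rows 3, 14 → {A,C} = (D97, R), (D97, R) ✓
B=W15: rows 4, 12 → {A,C} = (D68, Z), (D68, Z) ✓
B=W69: rows 5, 7 → {A,C} = (D63, V), (D63, V) ✓
B=W23: rows 6, 9 → {A,C} = (D70, O), (D70, O) ✓
B=W43: row 10 → {A,C} = (D83, W) ✓
B=W65: row 11 → {A,C} = (D58, P) ✓
Every B value is associated with a single AC value, so B -> AC holds.

Yes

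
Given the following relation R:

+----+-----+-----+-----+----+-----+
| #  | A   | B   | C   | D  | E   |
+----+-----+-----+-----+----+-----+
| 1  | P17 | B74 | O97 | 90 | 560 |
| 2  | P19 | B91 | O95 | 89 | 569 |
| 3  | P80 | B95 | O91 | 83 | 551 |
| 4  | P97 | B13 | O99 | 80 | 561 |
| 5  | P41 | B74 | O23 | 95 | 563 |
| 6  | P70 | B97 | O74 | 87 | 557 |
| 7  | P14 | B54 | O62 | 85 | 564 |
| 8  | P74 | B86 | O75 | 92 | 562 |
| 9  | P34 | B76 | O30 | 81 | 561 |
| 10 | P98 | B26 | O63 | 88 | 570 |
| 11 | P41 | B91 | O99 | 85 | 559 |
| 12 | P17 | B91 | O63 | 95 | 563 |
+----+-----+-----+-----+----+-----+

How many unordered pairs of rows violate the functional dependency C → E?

C=O99: violating pairs (4,11) — 1 pair.
C=O63: violating pairs (10,12) — 1 pair.

2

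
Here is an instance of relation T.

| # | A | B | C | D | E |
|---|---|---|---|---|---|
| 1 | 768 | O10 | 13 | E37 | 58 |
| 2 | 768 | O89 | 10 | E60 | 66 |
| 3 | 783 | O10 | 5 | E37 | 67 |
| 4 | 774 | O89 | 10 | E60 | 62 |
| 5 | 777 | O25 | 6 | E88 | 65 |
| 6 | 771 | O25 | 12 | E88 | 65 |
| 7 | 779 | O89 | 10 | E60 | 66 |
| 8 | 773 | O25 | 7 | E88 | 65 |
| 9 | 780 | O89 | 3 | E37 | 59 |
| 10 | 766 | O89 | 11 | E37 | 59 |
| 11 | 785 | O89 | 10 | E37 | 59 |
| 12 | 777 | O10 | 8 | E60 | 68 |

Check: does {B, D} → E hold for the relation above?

(B=O10, D=E37): rows 1, 3 → E takes values {58, 67} — violation
(B=O89, D=E60): rows 2, 4, 7 → E takes values {66, 62} — violation
(B=O25, D=E88): rows 5, 6, 8 → E = 65, 65, 65 ✓
(B=O89, D=E37): rows 9, 10, 11 → E = 59, 59, 59 ✓
(B=O10, D=E60): row 12 → E = 68 ✓
Two rows agree on {B, D} but differ on E, so {B, D} → E does not hold.

No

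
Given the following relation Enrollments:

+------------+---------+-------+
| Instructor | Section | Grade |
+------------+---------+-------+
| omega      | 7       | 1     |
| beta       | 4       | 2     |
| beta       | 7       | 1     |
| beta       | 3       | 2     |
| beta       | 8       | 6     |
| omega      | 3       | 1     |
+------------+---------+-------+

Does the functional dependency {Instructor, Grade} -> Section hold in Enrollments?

No

(Instructor=omega, Grade=1): 2 rows → Section takes values {7, 3} — violation
(Instructor=beta, Grade=2): 2 rows → Section takes values {4, 3} — violation
(Instructor=beta, Grade=1): 1 row → Section = 7 ✓
(Instructor=beta, Grade=6): 1 row → Section = 8 ✓
Two rows agree on {Instructor, Grade} but differ on Section, so {Instructor, Grade} -> Section does not hold.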